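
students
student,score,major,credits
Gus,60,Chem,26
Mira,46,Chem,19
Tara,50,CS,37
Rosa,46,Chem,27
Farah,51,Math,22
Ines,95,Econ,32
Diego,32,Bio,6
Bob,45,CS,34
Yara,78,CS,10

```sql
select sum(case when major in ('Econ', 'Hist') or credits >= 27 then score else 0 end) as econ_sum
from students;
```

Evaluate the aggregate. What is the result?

236

student=Gus: ✗
student=Mira: ✗
student=Tara: ✓ → 50
student=Rosa: ✓ → 46
student=Farah: ✗
student=Ines: ✓ → 95
student=Diego: ✗
student=Bob: ✓ → 45
student=Yara: ✗
econ_sum = 50 + 46 + 95 + 45 = 236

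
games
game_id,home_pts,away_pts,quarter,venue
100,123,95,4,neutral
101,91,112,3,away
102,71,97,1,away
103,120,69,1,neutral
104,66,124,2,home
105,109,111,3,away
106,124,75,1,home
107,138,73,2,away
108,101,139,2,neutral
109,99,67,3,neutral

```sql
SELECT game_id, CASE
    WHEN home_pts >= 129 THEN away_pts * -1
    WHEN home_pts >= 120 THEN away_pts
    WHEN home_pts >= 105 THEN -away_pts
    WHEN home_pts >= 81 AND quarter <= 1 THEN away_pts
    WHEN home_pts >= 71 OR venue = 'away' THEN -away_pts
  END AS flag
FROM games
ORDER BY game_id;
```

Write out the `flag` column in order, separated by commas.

game_id=100: home_pts >= 120 → 95
game_id=101: home_pts >= 71 OR venue = 'away' → -112
game_id=102: home_pts >= 71 OR venue = 'away' → -97
game_id=103: home_pts >= 120 → 69
game_id=104: (no match → NULL) → NULL
game_id=105: home_pts >= 105 → -111
game_id=106: home_pts >= 120 → 75
game_id=107: home_pts >= 129 → -73
game_id=108: home_pts >= 71 OR venue = 'away' → -139
game_id=109: home_pts >= 71 OR venue = 'away' → -67

95, -112, -97, 69, NULL, -111, 75, -73, -139, -67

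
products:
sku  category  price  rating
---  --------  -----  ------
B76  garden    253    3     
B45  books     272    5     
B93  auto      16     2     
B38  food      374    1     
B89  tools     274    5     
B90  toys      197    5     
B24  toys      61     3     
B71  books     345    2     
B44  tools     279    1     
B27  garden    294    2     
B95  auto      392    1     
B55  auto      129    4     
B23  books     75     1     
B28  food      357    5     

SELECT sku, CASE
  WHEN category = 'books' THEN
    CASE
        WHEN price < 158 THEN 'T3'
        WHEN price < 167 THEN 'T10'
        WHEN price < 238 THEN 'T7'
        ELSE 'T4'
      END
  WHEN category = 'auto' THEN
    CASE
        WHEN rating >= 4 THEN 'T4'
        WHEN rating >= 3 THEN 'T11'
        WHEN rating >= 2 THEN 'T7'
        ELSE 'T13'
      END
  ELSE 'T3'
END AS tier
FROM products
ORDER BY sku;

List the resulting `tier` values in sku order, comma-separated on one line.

sku=B23: category='books' → inner[price < 158] → T3
sku=B24: category='toys' → outer ELSE → T3
sku=B27: category='garden' → outer ELSE → T3
sku=B28: category='food' → outer ELSE → T3
sku=B38: category='food' → outer ELSE → T3
sku=B44: category='tools' → outer ELSE → T3
sku=B45: category='books' → inner[ELSE] → T4
sku=B55: category='auto' → inner[rating >= 4] → T4
sku=B71: category='books' → inner[ELSE] → T4
sku=B76: category='garden' → outer ELSE → T3
sku=B89: category='tools' → outer ELSE → T3
sku=B90: category='toys' → outer ELSE → T3
sku=B93: category='auto' → inner[rating >= 2] → T7
sku=B95: category='auto' → inner[ELSE] → T13

T3, T3, T3, T3, T3, T3, T4, T4, T4, T3, T3, T3, T7, T13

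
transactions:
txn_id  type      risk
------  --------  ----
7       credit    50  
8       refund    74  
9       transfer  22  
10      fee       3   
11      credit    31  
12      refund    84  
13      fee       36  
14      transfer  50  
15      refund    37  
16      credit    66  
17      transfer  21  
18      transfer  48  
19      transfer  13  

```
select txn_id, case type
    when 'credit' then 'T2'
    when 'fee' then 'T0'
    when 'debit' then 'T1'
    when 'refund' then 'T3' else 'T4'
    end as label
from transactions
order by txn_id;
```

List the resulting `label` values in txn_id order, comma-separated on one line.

txn_id=7: type='credit' → T2
txn_id=8: type='refund' → T3
txn_id=9: ELSE → T4
txn_id=10: type='fee' → T0
txn_id=11: type='credit' → T2
txn_id=12: type='refund' → T3
txn_id=13: type='fee' → T0
txn_id=14: ELSE → T4
txn_id=15: type='refund' → T3
txn_id=16: type='credit' → T2
txn_id=17: ELSE → T4
txn_id=18: ELSE → T4
txn_id=19: ELSE → T4

T2, T3, T4, T0, T2, T3, T0, T4, T3, T2, T4, T4, T4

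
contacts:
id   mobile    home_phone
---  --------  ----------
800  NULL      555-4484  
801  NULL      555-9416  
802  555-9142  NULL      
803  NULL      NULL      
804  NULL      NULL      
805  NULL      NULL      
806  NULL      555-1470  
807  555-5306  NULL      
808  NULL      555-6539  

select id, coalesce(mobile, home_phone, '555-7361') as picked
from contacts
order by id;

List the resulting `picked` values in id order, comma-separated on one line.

555-4484, 555-9416, 555-9142, 555-7361, 555-7361, 555-7361, 555-1470, 555-5306, 555-6539

id=800: mobile=NULL, home_phone=555-4484 → 555-4484
id=801: mobile=NULL, home_phone=555-9416 → 555-9416
id=802: mobile=555-9142 → 555-9142
id=803: mobile=NULL, home_phone=NULL, → literal 555-7361 → 555-7361
id=804: mobile=NULL, home_phone=NULL, → literal 555-7361 → 555-7361
id=805: mobile=NULL, home_phone=NULL, → literal 555-7361 → 555-7361
id=806: mobile=NULL, home_phone=555-1470 → 555-1470
id=807: mobile=555-5306 → 555-5306
id=808: mobile=NULL, home_phone=555-6539 → 555-6539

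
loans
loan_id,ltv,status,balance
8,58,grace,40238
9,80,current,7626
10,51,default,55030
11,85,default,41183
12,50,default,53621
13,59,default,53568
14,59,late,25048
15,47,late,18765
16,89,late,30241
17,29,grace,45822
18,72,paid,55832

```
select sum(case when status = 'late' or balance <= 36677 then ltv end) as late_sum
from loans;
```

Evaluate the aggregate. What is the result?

loan_id=8: ✗
loan_id=9: ✓ → 80
loan_id=10: ✗
loan_id=11: ✗
loan_id=12: ✗
loan_id=13: ✗
loan_id=14: ✓ → 59
loan_id=15: ✓ → 47
loan_id=16: ✓ → 89
loan_id=17: ✗
loan_id=18: ✗
late_sum = 80 + 59 + 47 + 89 = 275

275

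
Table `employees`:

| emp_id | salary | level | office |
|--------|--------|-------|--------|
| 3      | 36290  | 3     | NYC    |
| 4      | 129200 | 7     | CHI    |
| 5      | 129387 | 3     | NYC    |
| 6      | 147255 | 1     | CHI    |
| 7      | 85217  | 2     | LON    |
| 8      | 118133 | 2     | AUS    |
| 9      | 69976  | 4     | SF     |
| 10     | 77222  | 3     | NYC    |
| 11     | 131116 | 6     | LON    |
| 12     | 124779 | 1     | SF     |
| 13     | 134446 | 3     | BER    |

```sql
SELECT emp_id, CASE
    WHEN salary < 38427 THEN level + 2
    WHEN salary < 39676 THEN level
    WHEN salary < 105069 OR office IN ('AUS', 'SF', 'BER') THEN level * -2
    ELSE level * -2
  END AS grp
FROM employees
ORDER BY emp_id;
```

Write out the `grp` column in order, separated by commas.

emp_id=3: salary < 38427 → 5
emp_id=4: ELSE → -14
emp_id=5: ELSE → -6
emp_id=6: ELSE → -2
emp_id=7: salary < 105069 OR office IN ('AUS', 'SF', 'BER') → -4
emp_id=8: salary < 105069 OR office IN ('AUS', 'SF', 'BER') → -4
emp_id=9: salary < 105069 OR office IN ('AUS', 'SF', 'BER') → -8
emp_id=10: salary < 105069 OR office IN ('AUS', 'SF', 'BER') → -6
emp_id=11: ELSE → -12
emp_id=12: salary < 105069 OR office IN ('AUS', 'SF', 'BER') → -2
emp_id=13: salary < 105069 OR office IN ('AUS', 'SF', 'BER') → -6

5, -14, -6, -2, -4, -4, -8, -6, -12, -2, -6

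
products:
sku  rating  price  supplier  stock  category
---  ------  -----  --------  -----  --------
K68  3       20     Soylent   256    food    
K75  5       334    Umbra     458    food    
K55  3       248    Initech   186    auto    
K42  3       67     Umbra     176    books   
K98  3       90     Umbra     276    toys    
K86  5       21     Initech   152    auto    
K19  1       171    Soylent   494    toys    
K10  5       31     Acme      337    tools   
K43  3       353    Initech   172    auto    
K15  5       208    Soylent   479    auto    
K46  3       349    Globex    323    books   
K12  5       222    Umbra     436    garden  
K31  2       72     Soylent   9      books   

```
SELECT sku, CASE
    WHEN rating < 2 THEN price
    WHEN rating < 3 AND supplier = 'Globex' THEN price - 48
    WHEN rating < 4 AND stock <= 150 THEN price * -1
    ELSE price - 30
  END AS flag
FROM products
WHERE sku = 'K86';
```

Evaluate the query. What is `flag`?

-9

sku = K86: rating=5, price=21, supplier=Initech, stock=152, category=auto.
rating < 2 → false
rating < 3 AND supplier = 'Globex' → false
rating < 4 AND stock <= 150 → false
No prior WHEN matched → ELSE → -9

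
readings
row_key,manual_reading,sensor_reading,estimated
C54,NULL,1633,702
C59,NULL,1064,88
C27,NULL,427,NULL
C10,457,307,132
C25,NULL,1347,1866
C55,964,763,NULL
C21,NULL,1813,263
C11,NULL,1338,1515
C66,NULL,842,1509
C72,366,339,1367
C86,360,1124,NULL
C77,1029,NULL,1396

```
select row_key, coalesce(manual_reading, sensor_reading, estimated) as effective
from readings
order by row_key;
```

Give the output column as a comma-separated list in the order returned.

row_key=C10: manual_reading=457 → 457
row_key=C11: manual_reading=NULL, sensor_reading=1338 → 1338
row_key=C21: manual_reading=NULL, sensor_reading=1813 → 1813
row_key=C25: manual_reading=NULL, sensor_reading=1347 → 1347
row_key=C27: manual_reading=NULL, sensor_reading=427 → 427
row_key=C54: manual_reading=NULL, sensor_reading=1633 → 1633
row_key=C55: manual_reading=964 → 964
row_key=C59: manual_reading=NULL, sensor_reading=1064 → 1064
row_key=C66: manual_reading=NULL, sensor_reading=842 → 842
row_key=C72: manual_reading=366 → 366
row_key=C77: manual_reading=1029 → 1029
row_key=C86: manual_reading=360 → 360

457, 1338, 1813, 1347, 427, 1633, 964, 1064, 842, 366, 1029, 360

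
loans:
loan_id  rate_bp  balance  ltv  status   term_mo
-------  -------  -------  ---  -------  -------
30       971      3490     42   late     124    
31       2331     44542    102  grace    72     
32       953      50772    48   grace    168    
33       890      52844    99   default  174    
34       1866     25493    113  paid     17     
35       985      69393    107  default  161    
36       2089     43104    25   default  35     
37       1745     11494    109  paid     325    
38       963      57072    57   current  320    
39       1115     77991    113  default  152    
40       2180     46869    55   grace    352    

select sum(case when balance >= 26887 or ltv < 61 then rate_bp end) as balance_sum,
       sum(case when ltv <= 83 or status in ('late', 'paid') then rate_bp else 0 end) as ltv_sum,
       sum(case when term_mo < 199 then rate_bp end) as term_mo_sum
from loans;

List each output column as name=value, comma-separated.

[balance_sum: balance >= 26887 or ltv < 61]
loan_id=30: ✓ → 971
loan_id=31: ✓ → 2331
loan_id=32: ✓ → 953
loan_id=33: ✓ → 890
loan_id=34: ✗
loan_id=35: ✓ → 985
loan_id=36: ✓ → 2089
loan_id=37: ✗
loan_id=38: ✓ → 963
loan_id=39: ✓ → 1115
loan_id=40: ✓ → 2180
balance_sum = 971 + 2331 + 953 + 890 + 985 + 2089 + 963 + 1115 + 2180 = 12477
—
[ltv_sum: ltv <= 83 or status in ('late', 'paid')]
loan_id=30: ✓ → 971
loan_id=31: ✗
loan_id=32: ✓ → 953
loan_id=33: ✗
loan_id=34: ✓ → 1866
loan_id=35: ✗
loan_id=36: ✓ → 2089
loan_id=37: ✓ → 1745
loan_id=38: ✓ → 963
loan_id=39: ✗
loan_id=40: ✓ → 2180
ltv_sum = 971 + 953 + 1866 + 2089 + 1745 + 963 + 2180 = 10767
—
[term_mo_sum: term_mo < 199]
loan_id=30: ✓ → 971
loan_id=31: ✓ → 2331
loan_id=32: ✓ → 953
loan_id=33: ✓ → 890
loan_id=34: ✓ → 1866
loan_id=35: ✓ → 985
loan_id=36: ✓ → 2089
loan_id=37: ✗
loan_id=38: ✗
loan_id=39: ✓ → 1115
loan_id=40: ✗
term_mo_sum = 971 + 2331 + 953 + 890 + 1866 + 985 + 2089 + 1115 = 11200

balance_sum=12477, ltv_sum=10767, term_mo_sum=11200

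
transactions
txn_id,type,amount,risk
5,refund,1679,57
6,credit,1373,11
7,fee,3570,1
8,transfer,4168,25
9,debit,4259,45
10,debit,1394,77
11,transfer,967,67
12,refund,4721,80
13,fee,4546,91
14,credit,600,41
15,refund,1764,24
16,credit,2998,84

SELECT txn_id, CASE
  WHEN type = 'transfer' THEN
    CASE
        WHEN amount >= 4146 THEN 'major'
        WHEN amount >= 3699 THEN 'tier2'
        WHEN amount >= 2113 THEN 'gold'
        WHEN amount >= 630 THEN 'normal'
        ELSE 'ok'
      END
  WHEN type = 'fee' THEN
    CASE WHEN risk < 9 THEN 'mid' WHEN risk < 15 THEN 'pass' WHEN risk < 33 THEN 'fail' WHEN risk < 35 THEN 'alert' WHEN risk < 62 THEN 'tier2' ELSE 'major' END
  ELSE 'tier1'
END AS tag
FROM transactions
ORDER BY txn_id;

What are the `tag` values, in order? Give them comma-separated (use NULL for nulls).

tier1, tier1, mid, major, tier1, tier1, normal, tier1, major, tier1, tier1, tier1

txn_id=5: type='refund' → outer ELSE → tier1
txn_id=6: type='credit' → outer ELSE → tier1
txn_id=7: type='fee' → inner[risk < 9] → mid
txn_id=8: type='transfer' → inner[amount >= 4146] → major
txn_id=9: type='debit' → outer ELSE → tier1
txn_id=10: type='debit' → outer ELSE → tier1
txn_id=11: type='transfer' → inner[amount >= 630] → normal
txn_id=12: type='refund' → outer ELSE → tier1
txn_id=13: type='fee' → inner[ELSE] → major
txn_id=14: type='credit' → outer ELSE → tier1
txn_id=15: type='refund' → outer ELSE → tier1
txn_id=16: type='credit' → outer ELSE → tier1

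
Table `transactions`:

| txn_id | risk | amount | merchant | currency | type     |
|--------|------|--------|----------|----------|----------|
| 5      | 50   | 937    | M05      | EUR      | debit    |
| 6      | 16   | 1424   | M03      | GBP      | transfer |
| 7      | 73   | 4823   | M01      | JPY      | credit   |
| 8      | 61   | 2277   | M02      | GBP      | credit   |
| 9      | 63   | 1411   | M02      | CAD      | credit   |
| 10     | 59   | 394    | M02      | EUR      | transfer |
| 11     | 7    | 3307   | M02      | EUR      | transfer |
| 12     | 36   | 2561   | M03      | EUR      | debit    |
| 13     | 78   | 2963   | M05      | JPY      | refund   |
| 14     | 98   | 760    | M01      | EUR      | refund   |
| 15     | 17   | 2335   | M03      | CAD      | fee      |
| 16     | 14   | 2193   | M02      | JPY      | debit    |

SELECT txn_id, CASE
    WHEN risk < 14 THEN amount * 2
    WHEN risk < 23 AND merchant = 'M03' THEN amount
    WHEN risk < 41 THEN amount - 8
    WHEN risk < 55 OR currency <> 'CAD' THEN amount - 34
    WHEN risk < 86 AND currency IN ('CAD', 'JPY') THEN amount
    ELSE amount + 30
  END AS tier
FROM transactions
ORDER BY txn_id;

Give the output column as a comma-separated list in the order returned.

903, 1424, 4789, 2243, 1411, 360, 6614, 2553, 2929, 726, 2335, 2185

txn_id=5: risk < 55 OR currency <> 'CAD' → 903
txn_id=6: risk < 23 AND merchant = 'M03' → 1424
txn_id=7: risk < 55 OR currency <> 'CAD' → 4789
txn_id=8: risk < 55 OR currency <> 'CAD' → 2243
txn_id=9: risk < 86 AND currency IN ('CAD', 'JPY') → 1411
txn_id=10: risk < 55 OR currency <> 'CAD' → 360
txn_id=11: risk < 14 → 6614
txn_id=12: risk < 41 → 2553
txn_id=13: risk < 55 OR currency <> 'CAD' → 2929
txn_id=14: risk < 55 OR currency <> 'CAD' → 726
txn_id=15: risk < 23 AND merchant = 'M03' → 2335
txn_id=16: risk < 41 → 2185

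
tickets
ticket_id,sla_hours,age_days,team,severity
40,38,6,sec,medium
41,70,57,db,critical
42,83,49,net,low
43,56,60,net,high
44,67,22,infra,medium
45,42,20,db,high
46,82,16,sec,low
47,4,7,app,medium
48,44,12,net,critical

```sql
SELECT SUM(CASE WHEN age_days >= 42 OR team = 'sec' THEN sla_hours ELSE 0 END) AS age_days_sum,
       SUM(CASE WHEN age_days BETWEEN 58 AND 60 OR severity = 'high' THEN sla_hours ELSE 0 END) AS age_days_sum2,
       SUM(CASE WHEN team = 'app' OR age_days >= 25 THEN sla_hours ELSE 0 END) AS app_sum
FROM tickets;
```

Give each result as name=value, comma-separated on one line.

[age_days_sum: age_days >= 42 OR team = 'sec']
ticket_id=40: ✓ → 38
ticket_id=41: ✓ → 70
ticket_id=42: ✓ → 83
ticket_id=43: ✓ → 56
ticket_id=44: ✗
ticket_id=45: ✗
ticket_id=46: ✓ → 82
ticket_id=47: ✗
ticket_id=48: ✗
age_days_sum = 38 + 70 + 83 + 56 + 82 = 329
—
[age_days_sum2: age_days BETWEEN 58 AND 60 OR severity = 'high']
ticket_id=40: ✗
ticket_id=41: ✗
ticket_id=42: ✗
ticket_id=43: ✓ → 56
ticket_id=44: ✗
ticket_id=45: ✓ → 42
ticket_id=46: ✗
ticket_id=47: ✗
ticket_id=48: ✗
age_days_sum2 = 56 + 42 = 98
—
[app_sum: team = 'app' OR age_days >= 25]
ticket_id=40: ✗
ticket_id=41: ✓ → 70
ticket_id=42: ✓ → 83
ticket_id=43: ✓ → 56
ticket_id=44: ✗
ticket_id=45: ✗
ticket_id=46: ✗
ticket_id=47: ✓ → 4
ticket_id=48: ✗
app_sum = 70 + 83 + 56 + 4 = 213

age_days_sum=329, age_days_sum2=98, app_sum=213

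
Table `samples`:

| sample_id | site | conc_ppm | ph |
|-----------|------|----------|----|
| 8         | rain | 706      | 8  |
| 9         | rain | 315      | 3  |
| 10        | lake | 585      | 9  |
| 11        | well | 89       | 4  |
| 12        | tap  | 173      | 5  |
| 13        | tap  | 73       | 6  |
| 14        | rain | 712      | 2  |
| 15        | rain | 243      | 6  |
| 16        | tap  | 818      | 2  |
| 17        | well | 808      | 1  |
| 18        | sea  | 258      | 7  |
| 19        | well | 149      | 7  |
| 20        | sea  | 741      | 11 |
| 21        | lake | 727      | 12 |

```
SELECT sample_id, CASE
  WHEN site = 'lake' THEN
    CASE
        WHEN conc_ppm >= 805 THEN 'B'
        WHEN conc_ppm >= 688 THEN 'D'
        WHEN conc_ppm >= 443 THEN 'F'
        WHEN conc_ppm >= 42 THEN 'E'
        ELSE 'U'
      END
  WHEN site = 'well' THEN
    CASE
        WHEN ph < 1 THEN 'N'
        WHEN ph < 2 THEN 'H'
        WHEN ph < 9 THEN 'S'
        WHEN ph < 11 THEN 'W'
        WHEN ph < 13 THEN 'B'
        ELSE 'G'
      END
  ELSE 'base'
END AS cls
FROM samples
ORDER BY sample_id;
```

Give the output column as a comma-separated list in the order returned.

sample_id=8: site='rain' → outer ELSE → base
sample_id=9: site='rain' → outer ELSE → base
sample_id=10: site='lake' → inner[conc_ppm >= 443] → F
sample_id=11: site='well' → inner[ph < 9] → S
sample_id=12: site='tap' → outer ELSE → base
sample_id=13: site='tap' → outer ELSE → base
sample_id=14: site='rain' → outer ELSE → base
sample_id=15: site='rain' → outer ELSE → base
sample_id=16: site='tap' → outer ELSE → base
sample_id=17: site='well' → inner[ph < 2] → H
sample_id=18: site='sea' → outer ELSE → base
sample_id=19: site='well' → inner[ph < 9] → S
sample_id=20: site='sea' → outer ELSE → base
sample_id=21: site='lake' → inner[conc_ppm >= 688] → D

base, base, F, S, base, base, base, base, base, H, base, S, base, D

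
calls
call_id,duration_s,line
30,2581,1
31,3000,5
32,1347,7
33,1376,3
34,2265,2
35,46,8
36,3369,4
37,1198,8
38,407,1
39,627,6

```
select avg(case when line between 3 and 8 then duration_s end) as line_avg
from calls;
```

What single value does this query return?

1566.1428571429

call_id=30: ✗
call_id=31: ✓ → 3000
call_id=32: ✓ → 1347
call_id=33: ✓ → 1376
call_id=34: ✗
call_id=35: ✓ → 46
call_id=36: ✓ → 3369
call_id=37: ✓ → 1198
call_id=38: ✗
call_id=39: ✓ → 627
line_avg = (3000 + 1347 + 1376 + 46 + 3369 + 1198 + 627) / 7 = 1566.1428571429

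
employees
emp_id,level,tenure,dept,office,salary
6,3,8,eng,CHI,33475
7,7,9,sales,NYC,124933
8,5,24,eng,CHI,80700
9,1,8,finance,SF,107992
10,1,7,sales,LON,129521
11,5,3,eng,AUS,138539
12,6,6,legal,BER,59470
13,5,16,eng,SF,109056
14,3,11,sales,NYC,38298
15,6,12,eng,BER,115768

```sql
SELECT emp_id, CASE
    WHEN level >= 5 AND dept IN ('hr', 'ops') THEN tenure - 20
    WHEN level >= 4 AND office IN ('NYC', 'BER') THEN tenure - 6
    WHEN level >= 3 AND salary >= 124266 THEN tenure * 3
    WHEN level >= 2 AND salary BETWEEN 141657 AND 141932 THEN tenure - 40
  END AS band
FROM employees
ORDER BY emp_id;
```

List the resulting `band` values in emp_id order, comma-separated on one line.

emp_id=6: (no match → NULL) → NULL
emp_id=7: level >= 4 AND office IN ('NYC', 'BER') → 3
emp_id=8: (no match → NULL) → NULL
emp_id=9: (no match → NULL) → NULL
emp_id=10: (no match → NULL) → NULL
emp_id=11: level >= 3 AND salary >= 124266 → 9
emp_id=12: level >= 4 AND office IN ('NYC', 'BER') → 0
emp_id=13: (no match → NULL) → NULL
emp_id=14: (no match → NULL) → NULL
emp_id=15: level >= 4 AND office IN ('NYC', 'BER') → 6

NULL, 3, NULL, NULL, NULL, 9, 0, NULL, NULL, 6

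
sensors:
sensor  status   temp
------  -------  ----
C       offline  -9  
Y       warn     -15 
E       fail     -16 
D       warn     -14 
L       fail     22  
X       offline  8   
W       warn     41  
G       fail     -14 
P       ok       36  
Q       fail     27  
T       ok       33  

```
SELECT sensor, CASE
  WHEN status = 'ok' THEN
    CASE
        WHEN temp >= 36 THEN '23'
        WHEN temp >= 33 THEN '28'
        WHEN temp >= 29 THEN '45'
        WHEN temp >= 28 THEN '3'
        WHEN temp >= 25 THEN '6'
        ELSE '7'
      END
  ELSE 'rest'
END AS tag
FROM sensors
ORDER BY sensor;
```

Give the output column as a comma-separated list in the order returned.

rest, rest, rest, rest, rest, 23, rest, 28, rest, rest, rest

sensor=C: status='offline' → outer ELSE → rest
sensor=D: status='warn' → outer ELSE → rest
sensor=E: status='fail' → outer ELSE → rest
sensor=G: status='fail' → outer ELSE → rest
sensor=L: status='fail' → outer ELSE → rest
sensor=P: status='ok' → inner[temp >= 36] → 23
sensor=Q: status='fail' → outer ELSE → rest
sensor=T: status='ok' → inner[temp >= 33] → 28
sensor=W: status='warn' → outer ELSE → rest
sensor=X: status='offline' → outer ELSE → rest
sensor=Y: status='warn' → outer ELSE → rest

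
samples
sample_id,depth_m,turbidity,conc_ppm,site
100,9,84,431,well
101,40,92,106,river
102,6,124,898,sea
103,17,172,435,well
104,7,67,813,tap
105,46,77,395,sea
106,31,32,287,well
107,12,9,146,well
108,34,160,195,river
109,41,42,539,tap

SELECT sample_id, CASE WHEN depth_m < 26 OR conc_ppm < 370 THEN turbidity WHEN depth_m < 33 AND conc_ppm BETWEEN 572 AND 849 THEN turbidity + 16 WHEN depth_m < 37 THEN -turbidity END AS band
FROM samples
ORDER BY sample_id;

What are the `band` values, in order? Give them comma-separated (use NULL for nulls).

sample_id=100: depth_m < 26 OR conc_ppm < 370 → 84
sample_id=101: depth_m < 26 OR conc_ppm < 370 → 92
sample_id=102: depth_m < 26 OR conc_ppm < 370 → 124
sample_id=103: depth_m < 26 OR conc_ppm < 370 → 172
sample_id=104: depth_m < 26 OR conc_ppm < 370 → 67
sample_id=105: (no match → NULL) → NULL
sample_id=106: depth_m < 26 OR conc_ppm < 370 → 32
sample_id=107: depth_m < 26 OR conc_ppm < 370 → 9
sample_id=108: depth_m < 26 OR conc_ppm < 370 → 160
sample_id=109: (no match → NULL) → NULL

84, 92, 124, 172, 67, NULL, 32, 9, 160, NULL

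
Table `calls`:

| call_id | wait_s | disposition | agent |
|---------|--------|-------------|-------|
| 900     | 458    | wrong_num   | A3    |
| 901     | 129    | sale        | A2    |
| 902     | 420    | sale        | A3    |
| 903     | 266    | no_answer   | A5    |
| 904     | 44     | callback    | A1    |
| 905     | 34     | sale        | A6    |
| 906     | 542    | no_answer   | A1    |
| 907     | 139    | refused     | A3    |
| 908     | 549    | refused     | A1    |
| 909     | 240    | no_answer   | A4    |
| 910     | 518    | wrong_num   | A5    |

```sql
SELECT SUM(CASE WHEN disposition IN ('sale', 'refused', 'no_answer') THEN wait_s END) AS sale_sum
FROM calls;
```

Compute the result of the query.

2319

call_id=900: ✗
call_id=901: ✓ → 129
call_id=902: ✓ → 420
call_id=903: ✓ → 266
call_id=904: ✗
call_id=905: ✓ → 34
call_id=906: ✓ → 542
call_id=907: ✓ → 139
call_id=908: ✓ → 549
call_id=909: ✓ → 240
call_id=910: ✗
sale_sum = 129 + 420 + 266 + 34 + 542 + 139 + 549 + 240 = 2319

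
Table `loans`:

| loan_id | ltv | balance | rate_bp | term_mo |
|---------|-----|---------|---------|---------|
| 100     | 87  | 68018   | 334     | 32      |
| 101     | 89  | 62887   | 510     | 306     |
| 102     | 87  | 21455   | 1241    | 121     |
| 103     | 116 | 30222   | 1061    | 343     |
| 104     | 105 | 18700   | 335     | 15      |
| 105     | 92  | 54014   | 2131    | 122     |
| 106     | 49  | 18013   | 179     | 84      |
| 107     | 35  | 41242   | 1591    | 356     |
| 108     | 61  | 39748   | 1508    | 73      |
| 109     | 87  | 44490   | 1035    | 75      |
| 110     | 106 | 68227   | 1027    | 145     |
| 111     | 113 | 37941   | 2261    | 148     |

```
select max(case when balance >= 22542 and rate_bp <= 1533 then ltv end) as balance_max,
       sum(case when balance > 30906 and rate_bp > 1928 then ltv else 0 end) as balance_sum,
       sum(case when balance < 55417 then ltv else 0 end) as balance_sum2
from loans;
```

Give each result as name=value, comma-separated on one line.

balance_max=116, balance_sum=205, balance_sum2=745

[balance_max: balance >= 22542 and rate_bp <= 1533]
loan_id=100: ✓ → 87
loan_id=101: ✓ → 89
loan_id=102: ✗
loan_id=103: ✓ → 116
loan_id=104: ✗
loan_id=105: ✗
loan_id=106: ✗
loan_id=107: ✗
loan_id=108: ✓ → 61
loan_id=109: ✓ → 87
loan_id=110: ✓ → 106
loan_id=111: ✗
balance_max = MAX(87, 89, 116, 61, 87, 106) = 116
—
[balance_sum: balance > 30906 and rate_bp > 1928]
loan_id=100: ✗
loan_id=101: ✗
loan_id=102: ✗
loan_id=103: ✗
loan_id=104: ✗
loan_id=105: ✓ → 92
loan_id=106: ✗
loan_id=107: ✗
loan_id=108: ✗
loan_id=109: ✗
loan_id=110: ✗
loan_id=111: ✓ → 113
balance_sum = 92 + 113 = 205
—
[balance_sum2: balance < 55417]
loan_id=100: ✗
loan_id=101: ✗
loan_id=102: ✓ → 87
loan_id=103: ✓ → 116
loan_id=104: ✓ → 105
loan_id=105: ✓ → 92
loan_id=106: ✓ → 49
loan_id=107: ✓ → 35
loan_id=108: ✓ → 61
loan_id=109: ✓ → 87
loan_id=110: ✗
loan_id=111: ✓ → 113
balance_sum2 = 87 + 116 + 105 + 92 + 49 + 35 + 61 + 87 + 113 = 745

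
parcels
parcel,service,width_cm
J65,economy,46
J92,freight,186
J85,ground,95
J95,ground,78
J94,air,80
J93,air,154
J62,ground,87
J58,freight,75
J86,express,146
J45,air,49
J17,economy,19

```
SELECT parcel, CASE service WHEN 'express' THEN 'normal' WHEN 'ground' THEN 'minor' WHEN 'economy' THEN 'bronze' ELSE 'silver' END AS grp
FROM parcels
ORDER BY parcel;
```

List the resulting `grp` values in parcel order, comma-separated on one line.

parcel=J17: service='economy' → bronze
parcel=J45: ELSE → silver
parcel=J58: ELSE → silver
parcel=J62: service='ground' → minor
parcel=J65: service='economy' → bronze
parcel=J85: service='ground' → minor
parcel=J86: service='express' → normal
parcel=J92: ELSE → silver
parcel=J93: ELSE → silver
parcel=J94: ELSE → silver
parcel=J95: service='ground' → minor

bronze, silver, silver, minor, bronze, minor, normal, silver, silver, silver, minor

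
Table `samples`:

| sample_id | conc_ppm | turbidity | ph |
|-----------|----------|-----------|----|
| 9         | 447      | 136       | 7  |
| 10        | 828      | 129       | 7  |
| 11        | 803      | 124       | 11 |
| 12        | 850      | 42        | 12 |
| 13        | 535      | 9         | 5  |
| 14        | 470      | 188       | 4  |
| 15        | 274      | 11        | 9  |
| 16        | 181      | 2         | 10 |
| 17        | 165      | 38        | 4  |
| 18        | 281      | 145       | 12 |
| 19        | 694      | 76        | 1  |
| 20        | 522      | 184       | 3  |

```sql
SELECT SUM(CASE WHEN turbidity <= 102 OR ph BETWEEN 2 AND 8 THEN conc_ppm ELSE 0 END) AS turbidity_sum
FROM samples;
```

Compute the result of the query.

sample_id=9: ✓ → 447
sample_id=10: ✓ → 828
sample_id=11: ✗
sample_id=12: ✓ → 850
sample_id=13: ✓ → 535
sample_id=14: ✓ → 470
sample_id=15: ✓ → 274
sample_id=16: ✓ → 181
sample_id=17: ✓ → 165
sample_id=18: ✗
sample_id=19: ✓ → 694
sample_id=20: ✓ → 522
turbidity_sum = 447 + 828 + 850 + 535 + 470 + 274 + 181 + 165 + 694 + 522 = 4966

4966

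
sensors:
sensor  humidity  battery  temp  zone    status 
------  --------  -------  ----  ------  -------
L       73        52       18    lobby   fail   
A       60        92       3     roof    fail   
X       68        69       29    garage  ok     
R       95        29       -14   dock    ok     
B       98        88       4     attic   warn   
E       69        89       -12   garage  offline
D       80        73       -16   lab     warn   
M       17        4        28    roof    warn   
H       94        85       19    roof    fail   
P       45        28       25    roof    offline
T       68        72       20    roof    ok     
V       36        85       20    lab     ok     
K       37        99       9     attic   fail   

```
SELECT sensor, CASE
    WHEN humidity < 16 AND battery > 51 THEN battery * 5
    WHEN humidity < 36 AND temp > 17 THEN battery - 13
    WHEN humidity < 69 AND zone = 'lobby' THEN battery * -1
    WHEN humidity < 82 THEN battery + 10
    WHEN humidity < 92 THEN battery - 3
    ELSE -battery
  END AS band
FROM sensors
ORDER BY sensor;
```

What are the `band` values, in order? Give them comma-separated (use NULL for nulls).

102, -88, 83, 99, -85, 109, 62, -9, 38, -29, 82, 95, 79

sensor=A: humidity < 82 → 102
sensor=B: ELSE → -88
sensor=D: humidity < 82 → 83
sensor=E: humidity < 82 → 99
sensor=H: ELSE → -85
sensor=K: humidity < 82 → 109
sensor=L: humidity < 82 → 62
sensor=M: humidity < 36 AND temp > 17 → -9
sensor=P: humidity < 82 → 38
sensor=R: ELSE → -29
sensor=T: humidity < 82 → 82
sensor=V: humidity < 82 → 95
sensor=X: humidity < 82 → 79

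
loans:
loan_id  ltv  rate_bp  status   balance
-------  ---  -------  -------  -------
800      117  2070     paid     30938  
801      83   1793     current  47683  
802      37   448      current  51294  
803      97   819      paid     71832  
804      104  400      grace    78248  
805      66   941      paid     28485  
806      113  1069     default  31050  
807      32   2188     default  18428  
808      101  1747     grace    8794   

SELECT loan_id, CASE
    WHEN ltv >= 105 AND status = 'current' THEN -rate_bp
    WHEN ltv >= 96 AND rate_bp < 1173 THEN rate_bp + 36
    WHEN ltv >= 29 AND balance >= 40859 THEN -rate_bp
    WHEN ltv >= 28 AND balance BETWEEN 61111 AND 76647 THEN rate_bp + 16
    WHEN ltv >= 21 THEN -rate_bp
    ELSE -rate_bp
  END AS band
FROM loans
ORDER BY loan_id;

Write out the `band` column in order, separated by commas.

loan_id=800: ltv >= 21 → -2070
loan_id=801: ltv >= 29 AND balance >= 40859 → -1793
loan_id=802: ltv >= 29 AND balance >= 40859 → -448
loan_id=803: ltv >= 96 AND rate_bp < 1173 → 855
loan_id=804: ltv >= 96 AND rate_bp < 1173 → 436
loan_id=805: ltv >= 21 → -941
loan_id=806: ltv >= 96 AND rate_bp < 1173 → 1105
loan_id=807: ltv >= 21 → -2188
loan_id=808: ltv >= 21 → -1747

-2070, -1793, -448, 855, 436, -941, 1105, -2188, -1747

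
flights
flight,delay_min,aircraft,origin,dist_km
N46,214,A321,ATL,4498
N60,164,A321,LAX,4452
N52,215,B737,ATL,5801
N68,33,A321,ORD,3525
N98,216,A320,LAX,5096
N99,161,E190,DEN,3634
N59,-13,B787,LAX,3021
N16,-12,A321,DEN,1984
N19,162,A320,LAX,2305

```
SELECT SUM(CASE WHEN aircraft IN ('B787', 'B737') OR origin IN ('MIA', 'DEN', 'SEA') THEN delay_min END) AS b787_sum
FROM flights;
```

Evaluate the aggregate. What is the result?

flight=N46: ✗
flight=N60: ✗
flight=N52: ✓ → 215
flight=N68: ✗
flight=N98: ✗
flight=N99: ✓ → 161
flight=N59: ✓ → -13
flight=N16: ✓ → -12
flight=N19: ✗
b787_sum = 215 + 161 + -13 + -12 = 351

351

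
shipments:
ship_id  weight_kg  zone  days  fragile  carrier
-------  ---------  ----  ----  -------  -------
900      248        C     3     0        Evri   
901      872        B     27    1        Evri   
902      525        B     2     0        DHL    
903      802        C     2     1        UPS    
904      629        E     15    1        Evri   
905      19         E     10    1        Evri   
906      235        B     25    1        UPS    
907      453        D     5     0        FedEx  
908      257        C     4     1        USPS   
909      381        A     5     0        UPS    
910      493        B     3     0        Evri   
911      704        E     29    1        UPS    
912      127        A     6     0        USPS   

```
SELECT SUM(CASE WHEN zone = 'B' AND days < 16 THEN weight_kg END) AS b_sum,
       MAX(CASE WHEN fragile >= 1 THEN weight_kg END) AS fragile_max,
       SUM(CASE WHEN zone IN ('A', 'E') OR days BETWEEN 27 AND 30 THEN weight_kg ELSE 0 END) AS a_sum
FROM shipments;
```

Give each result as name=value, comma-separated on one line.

b_sum=1018, fragile_max=872, a_sum=2732

[b_sum: zone = 'B' AND days < 16]
ship_id=900: ✗
ship_id=901: ✗
ship_id=902: ✓ → 525
ship_id=903: ✗
ship_id=904: ✗
ship_id=905: ✗
ship_id=906: ✗
ship_id=907: ✗
ship_id=908: ✗
ship_id=909: ✗
ship_id=910: ✓ → 493
ship_id=911: ✗
ship_id=912: ✗
b_sum = 525 + 493 = 1018
—
[fragile_max: fragile >= 1]
ship_id=900: ✗
ship_id=901: ✓ → 872
ship_id=902: ✗
ship_id=903: ✓ → 802
ship_id=904: ✓ → 629
ship_id=905: ✓ → 19
ship_id=906: ✓ → 235
ship_id=907: ✗
ship_id=908: ✓ → 257
ship_id=909: ✗
ship_id=910: ✗
ship_id=911: ✓ → 704
ship_id=912: ✗
fragile_max = MAX(872, 802, 629, 19, 235, 257, 704) = 872
—
[a_sum: zone IN ('A', 'E') OR days BETWEEN 27 AND 30]
ship_id=900: ✗
ship_id=901: ✓ → 872
ship_id=902: ✗
ship_id=903: ✗
ship_id=904: ✓ → 629
ship_id=905: ✓ → 19
ship_id=906: ✗
ship_id=907: ✗
ship_id=908: ✗
ship_id=909: ✓ → 381
ship_id=910: ✗
ship_id=911: ✓ → 704
ship_id=912: ✓ → 127
a_sum = 872 + 629 + 19 + 381 + 704 + 127 = 2732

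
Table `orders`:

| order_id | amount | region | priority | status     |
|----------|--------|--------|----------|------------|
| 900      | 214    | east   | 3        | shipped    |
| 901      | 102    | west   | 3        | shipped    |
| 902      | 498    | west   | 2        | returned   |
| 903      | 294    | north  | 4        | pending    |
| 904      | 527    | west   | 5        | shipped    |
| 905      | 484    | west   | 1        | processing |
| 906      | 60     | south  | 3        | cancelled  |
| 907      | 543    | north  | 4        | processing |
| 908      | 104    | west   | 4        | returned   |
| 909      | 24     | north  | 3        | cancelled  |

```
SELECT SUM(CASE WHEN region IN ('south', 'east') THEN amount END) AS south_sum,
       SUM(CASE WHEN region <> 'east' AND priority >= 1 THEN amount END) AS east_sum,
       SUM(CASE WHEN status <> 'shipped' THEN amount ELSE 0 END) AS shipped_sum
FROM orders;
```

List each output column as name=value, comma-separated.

south_sum=274, east_sum=2636, shipped_sum=2007

[south_sum: region IN ('south', 'east')]
order_id=900: ✓ → 214
order_id=901: ✗
order_id=902: ✗
order_id=903: ✗
order_id=904: ✗
order_id=905: ✗
order_id=906: ✓ → 60
order_id=907: ✗
order_id=908: ✗
order_id=909: ✗
south_sum = 214 + 60 = 274
—
[east_sum: region <> 'east' AND priority >= 1]
order_id=900: ✗
order_id=901: ✓ → 102
order_id=902: ✓ → 498
order_id=903: ✓ → 294
order_id=904: ✓ → 527
order_id=905: ✓ → 484
order_id=906: ✓ → 60
order_id=907: ✓ → 543
order_id=908: ✓ → 104
order_id=909: ✓ → 24
east_sum = 102 + 498 + 294 + 527 + 484 + 60 + 543 + 104 + 24 = 2636
—
[shipped_sum: status <> 'shipped']
order_id=900: ✗
order_id=901: ✗
order_id=902: ✓ → 498
order_id=903: ✓ → 294
order_id=904: ✗
order_id=905: ✓ → 484
order_id=906: ✓ → 60
order_id=907: ✓ → 543
order_id=908: ✓ → 104
order_id=909: ✓ → 24
shipped_sum = 498 + 294 + 484 + 60 + 543 + 104 + 24 = 2007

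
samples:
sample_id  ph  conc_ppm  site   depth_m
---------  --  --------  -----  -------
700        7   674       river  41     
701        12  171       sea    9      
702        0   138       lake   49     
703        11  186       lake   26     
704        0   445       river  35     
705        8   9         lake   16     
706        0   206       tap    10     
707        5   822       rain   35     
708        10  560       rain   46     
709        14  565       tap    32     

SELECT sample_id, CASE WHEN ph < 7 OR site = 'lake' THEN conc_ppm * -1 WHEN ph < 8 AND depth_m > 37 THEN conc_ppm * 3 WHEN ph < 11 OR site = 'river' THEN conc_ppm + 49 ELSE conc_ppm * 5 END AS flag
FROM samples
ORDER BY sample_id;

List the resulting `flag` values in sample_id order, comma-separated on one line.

sample_id=700: ph < 8 AND depth_m > 37 → 2022
sample_id=701: ELSE → 855
sample_id=702: ph < 7 OR site = 'lake' → -138
sample_id=703: ph < 7 OR site = 'lake' → -186
sample_id=704: ph < 7 OR site = 'lake' → -445
sample_id=705: ph < 7 OR site = 'lake' → -9
sample_id=706: ph < 7 OR site = 'lake' → -206
sample_id=707: ph < 7 OR site = 'lake' → -822
sample_id=708: ph < 11 OR site = 'river' → 609
sample_id=709: ELSE → 2825

2022, 855, -138, -186, -445, -9, -206, -822, 609, 2825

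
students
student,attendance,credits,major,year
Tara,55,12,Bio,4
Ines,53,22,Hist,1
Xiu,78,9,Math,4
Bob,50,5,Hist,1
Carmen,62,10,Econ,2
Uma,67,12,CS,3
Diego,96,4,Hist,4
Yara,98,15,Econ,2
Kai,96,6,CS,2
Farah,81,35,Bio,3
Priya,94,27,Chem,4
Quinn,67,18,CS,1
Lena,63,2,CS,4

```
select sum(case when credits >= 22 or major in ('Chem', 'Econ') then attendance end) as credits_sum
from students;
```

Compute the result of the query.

student=Tara: ✗
student=Ines: ✓ → 53
student=Xiu: ✗
student=Bob: ✗
student=Carmen: ✓ → 62
student=Uma: ✗
student=Diego: ✗
student=Yara: ✓ → 98
student=Kai: ✗
student=Farah: ✓ → 81
student=Priya: ✓ → 94
student=Quinn: ✗
student=Lena: ✗
credits_sum = 53 + 62 + 98 + 81 + 94 = 388

388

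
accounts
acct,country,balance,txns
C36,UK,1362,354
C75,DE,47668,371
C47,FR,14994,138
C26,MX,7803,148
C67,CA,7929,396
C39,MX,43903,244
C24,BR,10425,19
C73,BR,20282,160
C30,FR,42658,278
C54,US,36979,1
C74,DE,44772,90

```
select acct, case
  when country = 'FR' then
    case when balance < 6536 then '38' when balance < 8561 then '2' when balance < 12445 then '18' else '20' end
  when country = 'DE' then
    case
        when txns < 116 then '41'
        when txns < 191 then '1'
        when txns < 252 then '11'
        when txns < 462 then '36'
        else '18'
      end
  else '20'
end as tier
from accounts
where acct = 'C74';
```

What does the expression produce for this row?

acct = C74: country=DE, balance=44772, txns=90.
country='DE' → inner[txns < 116] → 41

41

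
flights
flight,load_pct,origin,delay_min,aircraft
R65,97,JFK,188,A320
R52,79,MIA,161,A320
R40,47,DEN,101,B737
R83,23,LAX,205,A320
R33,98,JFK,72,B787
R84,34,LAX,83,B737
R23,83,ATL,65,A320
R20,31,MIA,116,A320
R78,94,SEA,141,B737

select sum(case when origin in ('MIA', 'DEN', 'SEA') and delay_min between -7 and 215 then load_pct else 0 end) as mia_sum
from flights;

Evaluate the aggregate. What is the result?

flight=R65: ✗
flight=R52: ✓ → 79
flight=R40: ✓ → 47
flight=R83: ✗
flight=R33: ✗
flight=R84: ✗
flight=R23: ✗
flight=R20: ✓ → 31
flight=R78: ✓ → 94
mia_sum = 79 + 47 + 31 + 94 = 251

251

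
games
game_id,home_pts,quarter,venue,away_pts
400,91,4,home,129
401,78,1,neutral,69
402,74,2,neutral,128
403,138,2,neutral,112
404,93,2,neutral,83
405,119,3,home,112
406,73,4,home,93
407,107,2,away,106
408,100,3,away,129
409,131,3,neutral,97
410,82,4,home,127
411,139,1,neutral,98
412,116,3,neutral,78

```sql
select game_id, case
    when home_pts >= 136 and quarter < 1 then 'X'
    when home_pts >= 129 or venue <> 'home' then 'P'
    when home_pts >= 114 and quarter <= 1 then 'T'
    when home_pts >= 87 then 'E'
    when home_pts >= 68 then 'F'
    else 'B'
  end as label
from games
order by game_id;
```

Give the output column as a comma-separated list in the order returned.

E, P, P, P, P, E, F, P, P, P, F, P, P

game_id=400: home_pts >= 87 → E
game_id=401: home_pts >= 129 or venue <> 'home' → P
game_id=402: home_pts >= 129 or venue <> 'home' → P
game_id=403: home_pts >= 129 or venue <> 'home' → P
game_id=404: home_pts >= 129 or venue <> 'home' → P
game_id=405: home_pts >= 87 → E
game_id=406: home_pts >= 68 → F
game_id=407: home_pts >= 129 or venue <> 'home' → P
game_id=408: home_pts >= 129 or venue <> 'home' → P
game_id=409: home_pts >= 129 or venue <> 'home' → P
game_id=410: home_pts >= 68 → F
game_id=411: home_pts >= 129 or venue <> 'home' → P
game_id=412: home_pts >= 129 or venue <> 'home' → P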